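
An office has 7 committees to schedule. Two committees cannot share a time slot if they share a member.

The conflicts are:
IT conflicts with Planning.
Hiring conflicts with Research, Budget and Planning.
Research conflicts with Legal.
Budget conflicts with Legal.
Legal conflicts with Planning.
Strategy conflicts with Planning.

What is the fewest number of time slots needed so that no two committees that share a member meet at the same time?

Budget and Legal conflict, so at least 2 time slots are needed.
2 time slots suffice: time slot 1 → {Research, Budget, Planning}; time slot 2 → {IT, Hiring, Legal, Strategy}. No two conflicting committees share a time slot.

2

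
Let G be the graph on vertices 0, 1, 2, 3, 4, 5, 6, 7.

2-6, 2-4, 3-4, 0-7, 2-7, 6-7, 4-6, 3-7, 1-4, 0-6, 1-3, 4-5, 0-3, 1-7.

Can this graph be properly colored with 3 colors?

Yes

The chromatic number is 3. 1, 3, 4 form a triangle, so at least 3 colors are needed.
3 colors suffice: color a → {4, 7}; color b → {3, 5, 6}; color c → {0, 1, 2}.
That is already a proper 3-coloring.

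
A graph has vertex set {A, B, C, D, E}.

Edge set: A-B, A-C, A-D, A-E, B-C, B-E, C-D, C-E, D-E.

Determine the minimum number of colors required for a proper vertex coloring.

4

A, C, D, E are pairwise adjacent (a clique of size 4), so at least 4 colors are needed.
4 colors suffice: color 1 → {A}; color 2 → {E}; color 3 → {C}; color 4 → {B, D}. Every edge joins two different colors.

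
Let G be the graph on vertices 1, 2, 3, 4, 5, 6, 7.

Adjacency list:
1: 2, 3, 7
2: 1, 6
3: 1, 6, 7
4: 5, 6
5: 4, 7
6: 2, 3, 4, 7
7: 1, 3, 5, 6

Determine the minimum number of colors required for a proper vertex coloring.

3

1, 3, 7 form a triangle, so at least 3 colors are needed.
3 colors suffice: color red → {1, 5, 6}; color blue → {2, 4, 7}; color green → {3}. Each edge has distinct colors on its endpoints.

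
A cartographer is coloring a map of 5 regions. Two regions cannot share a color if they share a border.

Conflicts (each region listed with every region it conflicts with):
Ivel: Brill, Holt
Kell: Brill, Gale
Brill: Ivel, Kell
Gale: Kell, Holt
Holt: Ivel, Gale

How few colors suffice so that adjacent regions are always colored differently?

The cycle Brill-Ivel-Holt-Gale-Kell-Brill has odd length 5, so it cannot be 2-colored; at least 3 colors are needed.
One proper 3-coloring: Ivel=2, Kell=3, Brill=1, Gale=2, Holt=1. Every pair that conflicts lands in different colors.

3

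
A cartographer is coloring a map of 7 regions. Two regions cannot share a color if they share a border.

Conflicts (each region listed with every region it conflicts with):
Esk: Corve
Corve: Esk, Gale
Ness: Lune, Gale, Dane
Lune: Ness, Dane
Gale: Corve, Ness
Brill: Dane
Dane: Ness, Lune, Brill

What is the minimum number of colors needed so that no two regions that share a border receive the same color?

3

Ness, Lune, Dane pairwise conflict, so at least 3 colors are needed.
3 colors suffice: color 1 → {Corve, Ness, Brill}; color 2 → {Esk, Gale, Dane}; color 3 → {Lune}. Each listed conflict is separated.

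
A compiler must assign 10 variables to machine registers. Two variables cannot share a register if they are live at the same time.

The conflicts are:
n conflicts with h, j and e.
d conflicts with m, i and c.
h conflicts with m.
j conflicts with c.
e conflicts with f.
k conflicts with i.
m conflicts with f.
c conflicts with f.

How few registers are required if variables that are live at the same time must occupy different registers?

The cycle e-f-c-j-n-e has odd length 5, so it cannot be 2-colored; at least 3 registers are needed.
3 registers suffice: register 1 → {n, m, i, c}; register 2 → {d, h, j, k, f}; register 3 → {e}. Each listed conflict is separated.

3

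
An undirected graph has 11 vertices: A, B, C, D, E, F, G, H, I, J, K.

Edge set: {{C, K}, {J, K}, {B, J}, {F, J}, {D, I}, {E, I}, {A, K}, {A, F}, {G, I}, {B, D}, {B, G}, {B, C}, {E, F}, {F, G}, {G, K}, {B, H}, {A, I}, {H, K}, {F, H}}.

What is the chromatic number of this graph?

H and K are adjacent, so at least 2 colors are needed.
2 colors suffice: color 1 → {B, F, I, K}; color 2 → {A, C, D, E, G, H, J}. Every edge joins two different colors.

2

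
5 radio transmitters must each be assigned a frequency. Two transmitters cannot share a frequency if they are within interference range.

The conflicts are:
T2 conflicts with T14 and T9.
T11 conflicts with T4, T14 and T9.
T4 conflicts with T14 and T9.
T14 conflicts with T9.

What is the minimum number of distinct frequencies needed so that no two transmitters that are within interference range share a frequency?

T11, T4, T14, T9 all conflict with each other, so at least 4 frequencies are needed.
4 frequencies suffice: frequency 1 → {T14}; frequency 2 → {T9}; frequency 3 → {T2, T4}; frequency 4 → {T11}. Every pair that conflicts lands in different frequencies.

4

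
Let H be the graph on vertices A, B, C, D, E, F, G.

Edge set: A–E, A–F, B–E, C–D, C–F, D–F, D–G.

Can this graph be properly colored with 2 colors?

C, D, F are mutually adjacent, so at least 3 colors are needed.
So 2 colors are not enough.

No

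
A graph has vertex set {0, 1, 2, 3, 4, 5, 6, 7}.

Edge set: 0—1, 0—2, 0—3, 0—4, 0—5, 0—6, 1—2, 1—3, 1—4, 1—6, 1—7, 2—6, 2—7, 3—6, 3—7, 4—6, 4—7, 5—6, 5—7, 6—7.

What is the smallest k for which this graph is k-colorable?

4

0, 1, 3, 6 are pairwise adjacent (a clique of size 4), so at least 4 colors are needed.
One proper 4-coloring: 0=green, 1=blue, 2=yellow, 3=yellow, 4=yellow, 5=blue, 6=red, 7=green. No two adjacent vertices share a color.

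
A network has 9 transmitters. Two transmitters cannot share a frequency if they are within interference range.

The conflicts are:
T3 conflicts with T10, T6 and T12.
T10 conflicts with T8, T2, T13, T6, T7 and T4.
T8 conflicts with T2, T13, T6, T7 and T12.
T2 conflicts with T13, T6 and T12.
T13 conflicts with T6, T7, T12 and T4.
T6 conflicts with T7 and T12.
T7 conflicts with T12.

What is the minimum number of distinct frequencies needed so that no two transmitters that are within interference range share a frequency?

5

T8, T13, T6, T7, T12 pairwise conflict, so at least 5 frequencies are needed.
Using 5 frequencies: T3=2, T10=3, T8=4, T2=5, T13=2, T6=1, T7=5, T12=3, T4=1. Every pair that conflicts lands in different frequencies.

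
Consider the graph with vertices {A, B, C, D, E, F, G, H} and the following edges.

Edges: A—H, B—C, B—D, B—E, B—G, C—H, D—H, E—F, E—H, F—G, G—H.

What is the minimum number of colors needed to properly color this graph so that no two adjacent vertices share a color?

B and C are adjacent, so at least 2 colors are needed.
2 colors suffice: A=2, B=1, C=2, D=2, E=2, F=1, G=2, H=1. Every edge joins two different colors.

2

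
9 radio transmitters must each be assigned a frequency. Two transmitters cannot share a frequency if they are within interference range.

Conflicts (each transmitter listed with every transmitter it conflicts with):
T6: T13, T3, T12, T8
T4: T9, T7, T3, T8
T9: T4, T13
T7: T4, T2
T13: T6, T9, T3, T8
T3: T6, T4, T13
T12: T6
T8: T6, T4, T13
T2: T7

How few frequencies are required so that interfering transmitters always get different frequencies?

T6, T13, T3 pairwise conflict, so at least 3 frequencies are needed.
3 frequencies suffice: frequency 1 → {T6, T4, T2}; frequency 2 → {T7, T13, T12}; frequency 3 → {T9, T3, T8}. No two conflicting transmitters share a frequency.

3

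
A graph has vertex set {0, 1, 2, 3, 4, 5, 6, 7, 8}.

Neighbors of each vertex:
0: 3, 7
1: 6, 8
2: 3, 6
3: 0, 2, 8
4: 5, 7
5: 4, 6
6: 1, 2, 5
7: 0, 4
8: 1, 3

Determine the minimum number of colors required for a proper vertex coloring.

3

The cycle 6-2-3-8-1-6 has odd length 5, so it cannot be 2-colored; at least 3 colors are needed.
3 colors suffice: color red → {3, 6, 7}; color blue → {0, 1, 2, 5}; color green → {4, 8}. No two adjacent vertices share a color.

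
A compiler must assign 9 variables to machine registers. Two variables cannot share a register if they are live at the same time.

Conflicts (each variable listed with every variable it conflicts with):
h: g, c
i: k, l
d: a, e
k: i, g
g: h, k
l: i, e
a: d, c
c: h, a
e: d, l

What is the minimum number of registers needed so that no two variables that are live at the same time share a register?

3

The cycle g-h-c-a-d-e-l-i-k-g has odd length 9, so it cannot be 2-colored; at least 3 registers are needed.
3 registers suffice: register 1 → {i, d, g, c}; register 2 → {h, k, l, a}; register 3 → {e}. Each listed conflict is separated.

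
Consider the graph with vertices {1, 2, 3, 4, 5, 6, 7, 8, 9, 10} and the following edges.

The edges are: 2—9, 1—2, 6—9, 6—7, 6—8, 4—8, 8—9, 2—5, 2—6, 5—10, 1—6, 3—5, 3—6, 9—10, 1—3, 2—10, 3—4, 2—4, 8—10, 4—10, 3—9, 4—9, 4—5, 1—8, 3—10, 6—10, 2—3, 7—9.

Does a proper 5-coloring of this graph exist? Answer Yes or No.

Yes

The chromatic number is 5. 2, 3, 4, 5, 10 are mutually adjacent (a clique of size 5), so at least 5 colors are needed.
5 colors suffice: color red → {4, 6}; color blue → {1, 5, 9}; color green → {7, 10}; color yellow → {2, 8}; color purple → {3}.
That is already a proper 5-coloring.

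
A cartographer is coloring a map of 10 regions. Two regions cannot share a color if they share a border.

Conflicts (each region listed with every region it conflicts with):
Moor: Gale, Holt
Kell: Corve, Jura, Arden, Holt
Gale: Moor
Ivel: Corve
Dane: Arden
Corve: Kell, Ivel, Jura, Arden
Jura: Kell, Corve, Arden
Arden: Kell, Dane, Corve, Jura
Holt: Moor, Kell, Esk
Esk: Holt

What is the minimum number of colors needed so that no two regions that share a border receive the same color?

4

Kell, Corve, Jura, Arden are mutually in conflict, so at least 4 colors are needed.
4 colors suffice: Moor=1, Kell=1, Gale=2, Ivel=1, Dane=1, Corve=3, Jura=4, Arden=2, Holt=2, Esk=1. Every pair that conflicts lands in different colors.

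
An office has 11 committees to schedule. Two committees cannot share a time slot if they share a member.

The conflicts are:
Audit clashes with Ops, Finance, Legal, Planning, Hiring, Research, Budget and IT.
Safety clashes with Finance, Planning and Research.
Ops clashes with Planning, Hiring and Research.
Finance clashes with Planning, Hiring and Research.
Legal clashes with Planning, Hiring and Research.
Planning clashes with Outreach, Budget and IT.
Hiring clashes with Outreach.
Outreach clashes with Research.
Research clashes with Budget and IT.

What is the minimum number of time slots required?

Audit, Legal, Planning are mutually in conflict, so at least 3 time slots are needed.
Using 3 time slots: Audit=2, Safety=2, Ops=3, Finance=3, Legal=3, Planning=1, Hiring=1, Outreach=2, Research=1, Budget=3, IT=3. Every pair that conflicts lands in different time slots.

3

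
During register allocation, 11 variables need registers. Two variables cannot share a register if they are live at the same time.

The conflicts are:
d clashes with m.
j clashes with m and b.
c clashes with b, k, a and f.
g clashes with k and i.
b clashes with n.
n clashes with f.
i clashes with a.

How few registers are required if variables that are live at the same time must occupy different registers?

The cycle i-a-c-k-g-i has odd length 5, so it cannot be 2-colored; at least 3 registers are needed.
3 registers suffice: register 1 → {d, j, c, n, i}; register 2 → {m, b, k, a, f}; register 3 → {g}. Every pair that conflicts lands in different registers.

3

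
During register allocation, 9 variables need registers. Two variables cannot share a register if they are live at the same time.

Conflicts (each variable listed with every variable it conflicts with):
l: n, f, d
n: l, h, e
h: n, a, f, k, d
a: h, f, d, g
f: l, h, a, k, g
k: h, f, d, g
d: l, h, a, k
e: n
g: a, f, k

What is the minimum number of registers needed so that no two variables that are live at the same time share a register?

3

h, a, d all conflict with each other, so at least 3 registers are needed.
3 registers suffice: l=2, n=1, h=2, a=3, f=1, k=3, d=1, e=2, g=2. No two conflicting variables share a register.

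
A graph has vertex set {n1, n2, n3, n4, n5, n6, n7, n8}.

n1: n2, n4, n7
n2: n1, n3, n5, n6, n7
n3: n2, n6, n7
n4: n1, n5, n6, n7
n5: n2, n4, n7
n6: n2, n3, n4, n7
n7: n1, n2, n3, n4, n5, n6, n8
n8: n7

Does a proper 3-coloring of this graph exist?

n2, n3, n6, n7 form a clique, so at least 4 colors are needed.
So 3 colors are not enough.

No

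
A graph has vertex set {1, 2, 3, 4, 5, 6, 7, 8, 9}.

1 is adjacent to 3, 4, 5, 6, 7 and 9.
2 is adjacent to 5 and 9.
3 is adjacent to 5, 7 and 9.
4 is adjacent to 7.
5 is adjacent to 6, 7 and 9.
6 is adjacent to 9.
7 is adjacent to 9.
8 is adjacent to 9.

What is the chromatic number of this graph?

1, 3, 5, 7, 9 are pairwise adjacent (a clique of size 5), so at least 5 colors are needed.
One proper 5-coloring: 1=green, 2=green, 3=purple, 4=red, 5=blue, 6=yellow, 7=yellow, 8=blue, 9=red. Every edge joins two different colors.

5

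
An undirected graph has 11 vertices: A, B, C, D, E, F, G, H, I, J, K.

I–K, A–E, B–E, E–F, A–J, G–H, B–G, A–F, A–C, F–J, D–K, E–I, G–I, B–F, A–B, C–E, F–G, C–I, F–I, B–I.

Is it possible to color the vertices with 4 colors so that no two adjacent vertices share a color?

The chromatic number is 4. A, B, E, F are pairwise adjacent (a clique of size 4), so at least 4 colors are needed.
4 colors suffice: color red → {A, D, H, I}; color blue → {C, F, K}; color green → {B, J}; color yellow → {E, G}.
That is already a proper 4-coloring.

Yes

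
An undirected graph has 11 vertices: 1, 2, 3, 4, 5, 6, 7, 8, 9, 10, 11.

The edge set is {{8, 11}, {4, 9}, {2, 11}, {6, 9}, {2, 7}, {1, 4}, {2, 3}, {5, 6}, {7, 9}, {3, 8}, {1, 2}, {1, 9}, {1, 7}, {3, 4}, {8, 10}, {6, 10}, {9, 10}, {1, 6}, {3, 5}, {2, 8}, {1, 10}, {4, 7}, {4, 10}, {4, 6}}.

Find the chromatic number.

5

1, 4, 6, 9, 10 form a clique, so at least 5 colors are needed.
5 colors suffice: color red → {1, 3, 11}; color blue → {2, 4, 5}; color green → {7, 10}; color yellow → {6, 8}; color purple → {9}. No two adjacent vertices share a color.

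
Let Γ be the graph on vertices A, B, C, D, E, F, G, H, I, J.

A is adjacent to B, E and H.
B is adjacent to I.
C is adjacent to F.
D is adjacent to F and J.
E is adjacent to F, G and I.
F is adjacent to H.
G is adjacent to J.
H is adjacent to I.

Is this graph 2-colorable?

The cycle G-E-F-D-J-G has odd length 5, so it cannot be 2-colored; at least 3 colors are needed.
So 2 colors are not enough.

No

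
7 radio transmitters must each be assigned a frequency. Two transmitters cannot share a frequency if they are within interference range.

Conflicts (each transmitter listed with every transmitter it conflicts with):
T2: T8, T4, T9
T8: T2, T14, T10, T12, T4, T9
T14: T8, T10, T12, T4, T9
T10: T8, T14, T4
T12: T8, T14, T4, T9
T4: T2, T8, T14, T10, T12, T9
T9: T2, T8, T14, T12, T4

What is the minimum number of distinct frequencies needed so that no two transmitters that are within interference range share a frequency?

5

T8, T14, T12, T4, T9 pairwise conflict, so at least 5 frequencies are needed.
5 frequencies suffice: T2=4, T8=1, T14=4, T10=3, T12=5, T4=2, T9=3. No two conflicting transmitters share a frequency.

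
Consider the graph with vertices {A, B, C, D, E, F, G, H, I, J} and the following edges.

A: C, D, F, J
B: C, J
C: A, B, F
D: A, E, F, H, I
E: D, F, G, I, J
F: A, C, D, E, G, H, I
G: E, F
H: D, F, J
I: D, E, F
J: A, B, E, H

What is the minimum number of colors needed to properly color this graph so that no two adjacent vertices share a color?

4

D, E, F, I are mutually adjacent (a clique of size 4), so at least 4 colors are needed.
4 colors suffice: color red → {F, J}; color blue → {C, D, G}; color green → {A, B, E, H}; color yellow → {I}. No two adjacent vertices share a color.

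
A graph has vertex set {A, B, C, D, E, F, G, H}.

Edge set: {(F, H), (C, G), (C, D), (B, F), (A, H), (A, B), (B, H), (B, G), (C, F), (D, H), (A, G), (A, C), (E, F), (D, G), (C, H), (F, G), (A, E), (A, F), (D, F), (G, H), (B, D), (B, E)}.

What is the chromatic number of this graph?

5

B, D, F, G, H form a clique, so at least 5 colors are needed.
5 colors suffice: color 1 → {F}; color 2 → {B, C}; color 3 → {E, G}; color 4 → {H}; color 5 → {A, D}. Each edge has distinct colors on its endpoints.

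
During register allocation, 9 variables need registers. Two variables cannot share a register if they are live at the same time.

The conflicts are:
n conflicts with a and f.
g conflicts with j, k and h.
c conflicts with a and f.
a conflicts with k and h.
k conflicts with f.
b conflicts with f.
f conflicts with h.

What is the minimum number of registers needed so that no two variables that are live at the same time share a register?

c and f conflict, so at least 2 registers are needed.
2 registers suffice: register 1 → {g, a, f}; register 2 → {n, c, j, k, b, h}. Each listed conflict is separated.

2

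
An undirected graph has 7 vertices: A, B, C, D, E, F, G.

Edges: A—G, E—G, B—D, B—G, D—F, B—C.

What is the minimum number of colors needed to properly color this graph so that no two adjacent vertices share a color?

2

B and D are adjacent, so at least 2 colors are needed.
A valid assignment using 2 colors: A=blue, B=blue, C=red, D=red, E=blue, F=blue, G=red. Every edge joins two different colors.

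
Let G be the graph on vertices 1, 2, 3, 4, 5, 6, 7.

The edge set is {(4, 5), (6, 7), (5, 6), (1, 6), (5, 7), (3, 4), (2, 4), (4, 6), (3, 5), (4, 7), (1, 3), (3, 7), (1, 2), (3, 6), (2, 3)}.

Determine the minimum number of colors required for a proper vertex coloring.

3, 4, 5, 6, 7 form a clique, so at least 5 colors are needed.
5 colors suffice: color red → {3}; color blue → {1, 4}; color green → {2, 6}; color yellow → {7}; color purple → {5}. Every edge joins two different colors.

5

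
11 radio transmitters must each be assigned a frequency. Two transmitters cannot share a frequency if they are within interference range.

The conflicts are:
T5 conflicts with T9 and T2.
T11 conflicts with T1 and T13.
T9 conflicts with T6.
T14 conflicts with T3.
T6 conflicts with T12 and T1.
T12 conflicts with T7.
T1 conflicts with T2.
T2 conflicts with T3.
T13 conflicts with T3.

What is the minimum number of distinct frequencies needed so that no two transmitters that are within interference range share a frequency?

The cycle T9-T5-T2-T1-T6-T9 has odd length 5, so it cannot be 2-colored; at least 3 frequencies are needed.
3 frequencies suffice: frequency 1 → {T11, T14, T6, T2, T7}; frequency 2 → {T5, T12, T1, T3}; frequency 3 → {T9, T13}. No two conflicting transmitters share a frequency.

3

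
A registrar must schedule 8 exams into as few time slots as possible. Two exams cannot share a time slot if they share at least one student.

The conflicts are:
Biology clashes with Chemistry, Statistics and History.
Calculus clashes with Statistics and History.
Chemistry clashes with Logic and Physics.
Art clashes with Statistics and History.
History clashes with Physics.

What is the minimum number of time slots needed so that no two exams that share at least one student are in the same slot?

2

Calculus and History conflict, so at least 2 time slots are needed.
2 time slots suffice: Biology=2, Calculus=2, Chemistry=1, Art=2, Logic=2, Statistics=1, History=1, Physics=2. Each listed conflict is separated.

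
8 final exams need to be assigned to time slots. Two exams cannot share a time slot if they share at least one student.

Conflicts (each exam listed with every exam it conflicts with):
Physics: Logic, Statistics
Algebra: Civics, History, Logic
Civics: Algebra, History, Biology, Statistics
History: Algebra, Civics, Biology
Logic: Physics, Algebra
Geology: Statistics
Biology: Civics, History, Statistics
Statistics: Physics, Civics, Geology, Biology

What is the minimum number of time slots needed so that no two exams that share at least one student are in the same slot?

3

Civics, History, Biology pairwise conflict, so at least 3 time slots are needed.
3 time slots suffice: Physics=2, Algebra=3, Civics=2, History=1, Logic=1, Geology=2, Biology=3, Statistics=1. Every pair that conflicts lands in different time slots.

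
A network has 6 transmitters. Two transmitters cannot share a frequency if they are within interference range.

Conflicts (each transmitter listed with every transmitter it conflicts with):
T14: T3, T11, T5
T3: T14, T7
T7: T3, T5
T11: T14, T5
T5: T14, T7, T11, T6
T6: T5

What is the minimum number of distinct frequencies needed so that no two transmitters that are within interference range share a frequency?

3

T14, T11, T5 are mutually in conflict, so at least 3 frequencies are needed.
3 frequencies suffice: frequency 1 → {T3, T5}; frequency 2 → {T14, T7, T6}; frequency 3 → {T11}. Each listed conflict is separated.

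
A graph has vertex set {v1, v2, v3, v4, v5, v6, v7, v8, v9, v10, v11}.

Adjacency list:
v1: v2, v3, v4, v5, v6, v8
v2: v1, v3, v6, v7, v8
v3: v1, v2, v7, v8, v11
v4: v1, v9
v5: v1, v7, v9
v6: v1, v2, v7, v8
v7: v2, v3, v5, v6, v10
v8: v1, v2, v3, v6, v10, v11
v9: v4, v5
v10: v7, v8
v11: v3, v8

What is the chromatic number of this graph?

v1, v2, v6, v8 are pairwise adjacent (a clique of size 4), so at least 4 colors are needed.
A valid assignment using 4 colors: v1=1, v2=3, v3=4, v4=2, v5=2, v6=4, v7=1, v8=2, v9=1, v10=3, v11=1. Every edge joins two different colors.

4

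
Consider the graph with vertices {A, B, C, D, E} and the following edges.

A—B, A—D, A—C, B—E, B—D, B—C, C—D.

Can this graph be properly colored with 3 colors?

No

A, B, C, D are pairwise adjacent (a clique of size 4), so at least 4 colors are needed.
So 3 colors are not enough.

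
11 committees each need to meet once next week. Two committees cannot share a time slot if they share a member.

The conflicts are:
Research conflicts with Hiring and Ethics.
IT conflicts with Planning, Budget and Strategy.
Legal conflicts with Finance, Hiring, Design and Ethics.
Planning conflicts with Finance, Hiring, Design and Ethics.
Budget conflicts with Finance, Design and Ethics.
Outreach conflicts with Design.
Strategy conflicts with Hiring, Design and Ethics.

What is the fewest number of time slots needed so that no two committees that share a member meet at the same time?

Budget and Ethics conflict, so at least 2 time slots are needed.
A valid assignment using 2 time slots: Research=2, IT=1, Legal=2, Planning=2, Budget=2, Outreach=2, Finance=1, Strategy=2, Hiring=1, Design=1, Ethics=1. No two conflicting committees share a time slot.

2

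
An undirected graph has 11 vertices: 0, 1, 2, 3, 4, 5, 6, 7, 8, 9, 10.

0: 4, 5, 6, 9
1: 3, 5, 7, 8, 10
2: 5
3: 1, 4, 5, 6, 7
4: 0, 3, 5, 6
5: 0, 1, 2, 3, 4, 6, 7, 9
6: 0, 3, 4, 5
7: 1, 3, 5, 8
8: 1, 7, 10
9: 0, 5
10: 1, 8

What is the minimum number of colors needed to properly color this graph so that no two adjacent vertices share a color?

4

1, 3, 5, 7 form a clique, so at least 4 colors are needed.
4 colors suffice: 0=green, 1=blue, 2=blue, 3=green, 4=blue, 5=red, 6=yellow, 7=yellow, 8=red, 9=blue, 10=green. Each edge has distinct colors on its endpoints.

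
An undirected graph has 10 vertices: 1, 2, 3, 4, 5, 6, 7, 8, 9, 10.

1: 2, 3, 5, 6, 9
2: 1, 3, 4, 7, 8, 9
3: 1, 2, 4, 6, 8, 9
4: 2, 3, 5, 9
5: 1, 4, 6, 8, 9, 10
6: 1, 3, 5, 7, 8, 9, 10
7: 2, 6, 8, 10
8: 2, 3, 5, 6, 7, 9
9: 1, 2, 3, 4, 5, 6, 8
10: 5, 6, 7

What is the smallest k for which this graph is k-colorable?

2, 3, 4, 9 form a clique, so at least 4 colors are needed.
A valid assignment using 4 colors: 1=d, 2=a, 3=c, 4=d, 5=c, 6=a, 7=b, 8=d, 9=b, 10=d. Each edge has distinct colors on its endpoints.

4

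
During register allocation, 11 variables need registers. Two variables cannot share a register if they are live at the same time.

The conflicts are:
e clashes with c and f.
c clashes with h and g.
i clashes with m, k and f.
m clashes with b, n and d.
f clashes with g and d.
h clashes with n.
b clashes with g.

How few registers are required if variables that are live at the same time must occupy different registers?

3

The cycle m-d-f-g-b-m has odd length 5, so it cannot be 2-colored; at least 3 registers are needed.
3 registers suffice: register 1 → {c, m, k, f}; register 2 → {e, i, n, g, d}; register 3 → {h, b}. Each listed conflict is separated.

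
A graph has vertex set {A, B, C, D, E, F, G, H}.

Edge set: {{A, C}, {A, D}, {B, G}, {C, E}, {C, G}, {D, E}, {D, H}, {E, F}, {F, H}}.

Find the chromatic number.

D and H are adjacent, so at least 2 colors are needed.
One proper 2-coloring: A=2, B=1, C=1, D=1, E=2, F=1, G=2, H=2. Every edge joins two different colors.

2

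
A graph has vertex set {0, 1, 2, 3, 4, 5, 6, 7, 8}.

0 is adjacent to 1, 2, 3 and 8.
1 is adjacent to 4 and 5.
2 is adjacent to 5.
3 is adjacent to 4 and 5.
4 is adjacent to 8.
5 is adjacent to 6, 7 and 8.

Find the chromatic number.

2

3 and 4 are adjacent, so at least 2 colors are needed.
One proper 2-coloring: 0=red, 1=blue, 2=blue, 3=blue, 4=red, 5=red, 6=blue, 7=blue, 8=blue. Every edge joins two different colors.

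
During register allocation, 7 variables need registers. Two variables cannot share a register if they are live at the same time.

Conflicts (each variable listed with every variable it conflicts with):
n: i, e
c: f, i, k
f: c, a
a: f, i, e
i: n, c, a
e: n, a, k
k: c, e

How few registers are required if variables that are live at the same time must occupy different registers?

3

The cycle c-i-a-e-k-c has odd length 5, so it cannot be 2-colored; at least 3 registers are needed.
3 registers suffice: register 1 → {n, c, a}; register 2 → {f, i, e}; register 3 → {k}. Each listed conflict is separated.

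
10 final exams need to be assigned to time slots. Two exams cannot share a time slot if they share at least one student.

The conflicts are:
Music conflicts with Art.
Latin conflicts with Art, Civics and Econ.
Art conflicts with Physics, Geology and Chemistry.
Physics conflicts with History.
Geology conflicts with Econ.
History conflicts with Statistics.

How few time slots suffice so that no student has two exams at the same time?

History and Statistics conflict, so at least 2 time slots are needed.
2 time slots suffice: time slot 1 → {Art, Civics, History, Econ}; time slot 2 → {Music, Latin, Physics, Geology, Chemistry, Statistics}. No two conflicting exams share a time slot.

2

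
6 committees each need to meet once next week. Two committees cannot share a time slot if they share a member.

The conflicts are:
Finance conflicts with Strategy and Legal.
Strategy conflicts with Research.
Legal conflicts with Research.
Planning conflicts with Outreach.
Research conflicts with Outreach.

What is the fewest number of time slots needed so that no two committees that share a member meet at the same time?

2

Finance and Strategy conflict, so at least 2 time slots are needed.
2 time slots suffice: Finance=1, Strategy=2, Legal=2, Planning=1, Research=1, Outreach=2. Each listed conflict is separated.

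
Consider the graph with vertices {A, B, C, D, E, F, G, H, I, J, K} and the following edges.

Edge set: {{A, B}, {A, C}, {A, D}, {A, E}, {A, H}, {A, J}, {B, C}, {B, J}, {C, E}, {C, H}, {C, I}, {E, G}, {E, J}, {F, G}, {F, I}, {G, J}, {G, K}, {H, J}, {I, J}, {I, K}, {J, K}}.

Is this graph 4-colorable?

Yes

The chromatic number is 3. G, J, K are mutually adjacent, so at least 3 colors are needed.
One proper 3-coloring: A=2, B=3, C=1, D=1, E=3, F=1, G=2, H=3, I=2, J=1, K=3.
Since 4 ≥ 3, a proper 4-coloring certainly exists.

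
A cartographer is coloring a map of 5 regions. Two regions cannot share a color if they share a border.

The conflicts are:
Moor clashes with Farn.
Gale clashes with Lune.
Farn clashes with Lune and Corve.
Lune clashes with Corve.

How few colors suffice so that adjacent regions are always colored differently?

3

Farn, Lune, Corve all conflict with each other, so at least 3 colors are needed.
3 colors suffice: color 1 → {Moor, Lune}; color 2 → {Gale, Farn}; color 3 → {Corve}. No two conflicting regions share a color.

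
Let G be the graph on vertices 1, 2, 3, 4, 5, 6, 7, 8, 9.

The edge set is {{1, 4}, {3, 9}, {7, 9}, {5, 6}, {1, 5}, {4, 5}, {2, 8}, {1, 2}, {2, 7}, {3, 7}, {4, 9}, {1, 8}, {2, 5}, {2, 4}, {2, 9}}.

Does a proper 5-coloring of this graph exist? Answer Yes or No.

Yes

The chromatic number is 4. 1, 2, 4, 5 are pairwise adjacent (a clique of size 4), so at least 4 colors are needed.
4 colors suffice: color a → {2, 3, 6}; color b → {5, 8, 9}; color c → {4, 7}; color d → {1}.
Since 5 ≥ 4, a proper 5-coloring certainly exists.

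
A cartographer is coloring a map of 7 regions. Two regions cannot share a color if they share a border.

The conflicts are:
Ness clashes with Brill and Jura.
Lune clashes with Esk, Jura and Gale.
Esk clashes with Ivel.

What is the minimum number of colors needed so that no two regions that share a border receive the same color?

2

Lune and Jura conflict, so at least 2 colors are needed.
2 colors suffice: color 1 → {Ness, Lune, Ivel}; color 2 → {Brill, Esk, Jura, Gale}. Every pair that conflicts lands in different colors.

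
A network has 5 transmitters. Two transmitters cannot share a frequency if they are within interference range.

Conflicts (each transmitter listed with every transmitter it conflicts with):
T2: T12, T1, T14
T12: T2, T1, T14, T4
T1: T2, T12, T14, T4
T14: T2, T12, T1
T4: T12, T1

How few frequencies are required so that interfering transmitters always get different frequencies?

4

T2, T12, T1, T14 all conflict with each other, so at least 4 frequencies are needed.
4 frequencies suffice: frequency 1 → {T1}; frequency 2 → {T12}; frequency 3 → {T2, T4}; frequency 4 → {T14}. Every pair that conflicts lands in different frequencies.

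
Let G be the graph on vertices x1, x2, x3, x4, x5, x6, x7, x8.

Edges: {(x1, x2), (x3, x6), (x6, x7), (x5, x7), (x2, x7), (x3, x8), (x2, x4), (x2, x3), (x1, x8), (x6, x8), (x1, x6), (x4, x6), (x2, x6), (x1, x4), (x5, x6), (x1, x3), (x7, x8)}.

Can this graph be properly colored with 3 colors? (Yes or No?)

No

x1, x2, x4, x6 are mutually adjacent (a clique of size 4), so at least 4 colors are needed.
So 3 colors are not enough.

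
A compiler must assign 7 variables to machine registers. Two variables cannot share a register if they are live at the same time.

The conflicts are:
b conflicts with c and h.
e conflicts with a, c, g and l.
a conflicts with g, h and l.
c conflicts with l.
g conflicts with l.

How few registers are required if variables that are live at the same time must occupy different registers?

4

e, a, g, l pairwise conflict, so at least 4 registers are needed.
Using 4 registers: b=1, e=1, a=3, c=3, g=4, h=2, l=2. Each listed conflict is separated.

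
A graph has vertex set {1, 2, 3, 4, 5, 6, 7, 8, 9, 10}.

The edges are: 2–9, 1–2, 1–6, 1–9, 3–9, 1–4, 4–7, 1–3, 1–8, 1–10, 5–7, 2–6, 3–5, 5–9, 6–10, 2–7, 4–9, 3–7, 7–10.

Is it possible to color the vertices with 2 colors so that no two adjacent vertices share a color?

No

3, 5, 9 are pairwise adjacent, so at least 3 colors are needed.
So 2 colors are not enough.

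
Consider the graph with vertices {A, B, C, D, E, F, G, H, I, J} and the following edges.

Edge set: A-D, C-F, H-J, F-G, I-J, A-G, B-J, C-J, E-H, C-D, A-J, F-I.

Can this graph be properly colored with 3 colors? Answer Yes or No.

The chromatic number is 3. The cycle D-A-G-F-C-D has odd length 5, so it cannot be 2-colored; at least 3 colors are needed.
3 colors suffice: A=2, B=2, C=2, D=1, E=1, F=1, G=3, H=2, I=2, J=1.
That is already a proper 3-coloring.

Yes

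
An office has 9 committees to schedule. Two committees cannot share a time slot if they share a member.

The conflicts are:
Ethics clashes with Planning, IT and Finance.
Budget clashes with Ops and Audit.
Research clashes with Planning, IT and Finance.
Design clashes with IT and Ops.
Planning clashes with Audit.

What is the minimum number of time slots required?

The cycle Ops-Design-IT-Research-Planning-Audit-Budget-Ops has odd length 7, so it cannot be 2-colored; at least 3 time slots are needed.
3 time slots suffice: time slot 1 → {Ethics, Research, Ops, Audit}; time slot 2 → {Budget, Planning, IT, Finance}; time slot 3 → {Design}. Every pair that conflicts lands in different time slots.

3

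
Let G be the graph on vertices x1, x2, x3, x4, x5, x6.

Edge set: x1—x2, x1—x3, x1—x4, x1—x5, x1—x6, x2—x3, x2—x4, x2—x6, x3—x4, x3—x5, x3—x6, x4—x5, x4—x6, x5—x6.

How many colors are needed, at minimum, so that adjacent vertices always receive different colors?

x1, x2, x3, x4, x6 form a clique, so at least 5 colors are needed.
5 colors suffice: color R → {x3}; color B → {x6}; color G → {x1}; color Y → {x4}; color P → {x2, x5}. No two adjacent vertices share a color.

5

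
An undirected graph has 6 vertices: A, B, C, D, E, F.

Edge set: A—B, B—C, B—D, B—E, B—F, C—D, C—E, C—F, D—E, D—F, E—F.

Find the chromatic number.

5

B, C, D, E, F are pairwise adjacent (a clique of size 5), so at least 5 colors are needed.
5 colors suffice: color 1 → {B}; color 2 → {A, C}; color 3 → {D}; color 4 → {E}; color 5 → {F}. Each edge has distinct colors on its endpoints.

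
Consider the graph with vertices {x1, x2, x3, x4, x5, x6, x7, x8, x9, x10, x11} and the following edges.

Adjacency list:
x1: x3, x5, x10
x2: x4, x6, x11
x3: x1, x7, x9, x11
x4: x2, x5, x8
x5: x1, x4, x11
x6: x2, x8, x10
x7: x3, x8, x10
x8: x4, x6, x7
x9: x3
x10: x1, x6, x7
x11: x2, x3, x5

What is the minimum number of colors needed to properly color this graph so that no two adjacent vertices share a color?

2

x7 and x10 are adjacent, so at least 2 colors are needed.
A valid assignment using 2 colors: x1=blue, x2=red, x3=red, x4=blue, x5=red, x6=blue, x7=blue, x8=red, x9=blue, x10=red, x11=blue. Every edge joins two different colors.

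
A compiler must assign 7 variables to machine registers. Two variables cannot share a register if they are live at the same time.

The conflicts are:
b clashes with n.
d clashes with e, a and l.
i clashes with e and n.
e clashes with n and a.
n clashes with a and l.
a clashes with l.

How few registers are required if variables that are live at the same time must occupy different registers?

3

d, a, l are mutually in conflict, so at least 3 registers are needed.
A valid assignment using 3 registers: b=2, d=1, i=2, e=3, n=1, a=2, l=3. Every pair that conflicts lands in different registers.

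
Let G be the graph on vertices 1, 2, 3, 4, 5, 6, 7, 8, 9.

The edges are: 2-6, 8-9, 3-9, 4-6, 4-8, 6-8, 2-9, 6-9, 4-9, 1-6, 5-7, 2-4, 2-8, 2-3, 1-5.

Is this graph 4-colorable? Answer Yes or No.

2, 4, 6, 8, 9 form a clique, so at least 5 colors are needed.
So 4 colors are not enough.

No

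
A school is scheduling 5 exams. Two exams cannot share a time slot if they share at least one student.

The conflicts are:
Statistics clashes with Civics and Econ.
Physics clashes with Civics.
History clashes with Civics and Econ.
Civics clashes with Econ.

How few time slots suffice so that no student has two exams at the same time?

History, Civics, Econ are mutually in conflict, so at least 3 time slots are needed.
3 time slots suffice: time slot 1 → {Civics}; time slot 2 → {Physics, Econ}; time slot 3 → {Statistics, History}. Each listed conflict is separated.

3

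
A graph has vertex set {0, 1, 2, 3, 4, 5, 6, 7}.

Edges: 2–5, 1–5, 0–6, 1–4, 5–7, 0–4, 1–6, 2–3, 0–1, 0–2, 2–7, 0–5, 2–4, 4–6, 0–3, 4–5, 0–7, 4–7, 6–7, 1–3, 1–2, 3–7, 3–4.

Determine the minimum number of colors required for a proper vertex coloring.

5

0, 1, 2, 4, 5 are mutually adjacent (a clique of size 5), so at least 5 colors are needed.
5 colors suffice: color a → {4}; color b → {0}; color c → {1, 7}; color d → {2, 6}; color e → {3, 5}. Each edge has distinct colors on its endpoints.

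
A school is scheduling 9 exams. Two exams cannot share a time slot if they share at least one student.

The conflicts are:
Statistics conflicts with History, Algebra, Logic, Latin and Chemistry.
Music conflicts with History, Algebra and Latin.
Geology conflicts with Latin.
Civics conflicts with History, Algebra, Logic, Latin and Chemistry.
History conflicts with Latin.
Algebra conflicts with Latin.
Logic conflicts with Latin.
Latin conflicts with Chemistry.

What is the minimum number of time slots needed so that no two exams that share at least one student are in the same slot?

Civics, Latin, Chemistry are mutually in conflict, so at least 3 time slots are needed.
Using 3 time slots: Statistics=2, Music=2, Geology=2, Civics=2, History=3, Algebra=3, Logic=3, Latin=1, Chemistry=3. No two conflicting exams share a time slot.

3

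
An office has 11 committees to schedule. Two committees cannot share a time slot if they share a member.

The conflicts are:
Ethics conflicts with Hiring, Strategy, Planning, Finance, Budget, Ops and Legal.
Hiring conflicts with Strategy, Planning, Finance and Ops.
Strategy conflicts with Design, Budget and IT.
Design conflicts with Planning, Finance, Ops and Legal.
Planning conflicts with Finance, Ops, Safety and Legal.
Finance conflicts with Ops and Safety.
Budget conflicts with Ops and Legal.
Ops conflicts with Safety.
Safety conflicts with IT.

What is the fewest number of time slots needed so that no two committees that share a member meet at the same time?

Ethics, Hiring, Planning, Finance, Ops pairwise conflict, so at least 5 time slots are needed.
5 time slots suffice: time slot 1 → {Strategy, Ops, Legal}; time slot 2 → {Planning, Budget, IT}; time slot 3 → {Ethics, Design, Safety}; time slot 4 → {Finance}; time slot 5 → {Hiring}. Each listed conflict is separated.

5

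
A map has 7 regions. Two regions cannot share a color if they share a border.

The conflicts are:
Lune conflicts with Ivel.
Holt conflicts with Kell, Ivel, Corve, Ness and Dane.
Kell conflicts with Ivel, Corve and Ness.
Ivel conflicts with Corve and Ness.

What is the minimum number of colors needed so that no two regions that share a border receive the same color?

Holt, Kell, Ivel, Ness pairwise conflict, so at least 4 colors are needed.
4 colors suffice: color 1 → {Lune, Holt}; color 2 → {Ivel, Dane}; color 3 → {Kell}; color 4 → {Corve, Ness}. Each listed conflict is separated.

4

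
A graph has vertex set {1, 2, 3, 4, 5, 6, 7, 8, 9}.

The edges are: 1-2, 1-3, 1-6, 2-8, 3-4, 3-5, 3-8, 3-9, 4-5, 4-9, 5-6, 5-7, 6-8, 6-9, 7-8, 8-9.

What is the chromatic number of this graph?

6, 8, 9 form a triangle, so at least 3 colors are needed.
One proper 3-coloring: 1=red, 2=blue, 3=blue, 4=red, 5=green, 6=blue, 7=blue, 8=red, 9=green. Each edge has distinct colors on its endpoints.

3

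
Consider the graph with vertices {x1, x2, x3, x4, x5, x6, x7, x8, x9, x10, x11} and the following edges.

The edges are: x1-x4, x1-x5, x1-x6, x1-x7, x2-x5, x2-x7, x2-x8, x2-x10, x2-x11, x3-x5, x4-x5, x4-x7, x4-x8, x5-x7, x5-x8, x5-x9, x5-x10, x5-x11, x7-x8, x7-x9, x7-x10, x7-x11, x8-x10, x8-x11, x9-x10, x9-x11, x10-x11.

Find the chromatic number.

x2, x5, x7, x8, x10, x11 are pairwise adjacent (a clique of size 6), so at least 6 colors are needed.
6 colors suffice: x1=3, x2=6, x3=2, x4=4, x5=1, x6=1, x7=2, x8=3, x9=3, x10=5, x11=4. Every edge joins two different colors.

6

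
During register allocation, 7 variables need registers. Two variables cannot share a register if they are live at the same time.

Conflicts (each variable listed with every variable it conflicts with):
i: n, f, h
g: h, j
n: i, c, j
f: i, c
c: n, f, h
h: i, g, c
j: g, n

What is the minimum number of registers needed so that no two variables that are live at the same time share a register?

3

The cycle g-j-n-i-h-g has odd length 5, so it cannot be 2-colored; at least 3 registers are needed.
A valid assignment using 3 registers: i=2, g=3, n=1, f=1, c=2, h=1, j=2. Every pair that conflicts lands in different registers.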